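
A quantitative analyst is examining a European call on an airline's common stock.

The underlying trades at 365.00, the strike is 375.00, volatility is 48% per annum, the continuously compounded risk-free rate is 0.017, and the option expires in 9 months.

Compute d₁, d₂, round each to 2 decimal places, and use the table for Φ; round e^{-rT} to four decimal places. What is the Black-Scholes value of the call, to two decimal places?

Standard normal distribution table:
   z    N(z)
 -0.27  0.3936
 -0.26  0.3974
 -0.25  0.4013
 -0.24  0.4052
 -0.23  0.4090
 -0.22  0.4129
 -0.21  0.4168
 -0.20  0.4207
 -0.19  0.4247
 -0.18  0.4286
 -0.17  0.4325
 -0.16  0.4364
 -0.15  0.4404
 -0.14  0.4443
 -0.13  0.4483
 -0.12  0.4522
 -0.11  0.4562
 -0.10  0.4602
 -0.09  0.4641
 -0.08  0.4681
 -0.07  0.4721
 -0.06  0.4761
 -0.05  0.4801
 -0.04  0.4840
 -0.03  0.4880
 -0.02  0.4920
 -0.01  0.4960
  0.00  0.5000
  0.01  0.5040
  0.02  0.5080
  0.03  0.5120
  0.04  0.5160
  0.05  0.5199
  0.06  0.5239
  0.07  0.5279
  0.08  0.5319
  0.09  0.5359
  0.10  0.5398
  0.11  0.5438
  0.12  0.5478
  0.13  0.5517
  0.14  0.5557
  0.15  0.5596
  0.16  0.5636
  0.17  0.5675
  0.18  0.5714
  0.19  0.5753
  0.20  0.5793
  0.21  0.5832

57.12

T = 0.75;  σ√T = 0.4157
d₁ = [ln(365/375) + (0.017 + 0.48²/2)·0.75] / 0.4157 = [-0.0270 + 0.0991] / 0.4157 = 0.1735 ≈ 0.17
d₂ = d₁ − σ√T = 0.1735 − 0.4157 = -0.2422 ≈ -0.24
e^(−rT) = e^(−0.017·0.75) = 0.9873
N(d₁) = N(0.17) = 0.5675;  N(d₂) = N(-0.24) = 0.4052
C = 365·0.5675 − 375·0.9873·0.4052 = 207.1375 − 150.0202 = 57.1173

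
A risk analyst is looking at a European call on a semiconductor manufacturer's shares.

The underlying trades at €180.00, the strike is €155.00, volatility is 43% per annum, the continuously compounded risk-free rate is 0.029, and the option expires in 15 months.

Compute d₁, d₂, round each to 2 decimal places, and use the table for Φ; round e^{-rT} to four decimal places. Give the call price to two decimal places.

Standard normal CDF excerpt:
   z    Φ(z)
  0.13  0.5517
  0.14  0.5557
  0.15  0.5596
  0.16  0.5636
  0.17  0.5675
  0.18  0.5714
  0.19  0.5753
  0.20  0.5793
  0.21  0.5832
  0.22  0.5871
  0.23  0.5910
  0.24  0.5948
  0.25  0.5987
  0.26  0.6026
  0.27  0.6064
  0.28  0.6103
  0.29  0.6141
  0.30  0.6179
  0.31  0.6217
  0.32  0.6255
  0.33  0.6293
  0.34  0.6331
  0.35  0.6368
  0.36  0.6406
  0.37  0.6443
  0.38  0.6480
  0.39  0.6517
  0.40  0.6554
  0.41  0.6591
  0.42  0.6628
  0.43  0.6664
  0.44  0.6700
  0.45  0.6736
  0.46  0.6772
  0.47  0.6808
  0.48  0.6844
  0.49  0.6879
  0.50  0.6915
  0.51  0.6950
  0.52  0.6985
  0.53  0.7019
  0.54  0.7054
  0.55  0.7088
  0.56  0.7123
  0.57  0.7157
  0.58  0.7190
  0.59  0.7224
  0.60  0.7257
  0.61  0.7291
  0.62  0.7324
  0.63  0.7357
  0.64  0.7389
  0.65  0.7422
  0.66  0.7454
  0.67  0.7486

σ√T = 0.43·√1.25 = 0.4808
d₁ = [ln(180/155) + (0.029 + 0.43²/2)·1.25] / 0.4808 = [0.1495 + 0.1518] / 0.4808 = 0.6268 ⇒ 0.63
d₂ = d₁ − σ√T = 0.6268 − 0.4808 = 0.1461 ⇒ 0.15
exp(−rT) = exp(−0.029·1.25) = 0.9644
N(d₁) = N(0.63) = 0.7357;  N(d₂) = N(0.15) = 0.5596
C = 180·0.7357 − 155·0.9644·0.5596 = 132.4260 − 83.6501 = 48.7759

€48.78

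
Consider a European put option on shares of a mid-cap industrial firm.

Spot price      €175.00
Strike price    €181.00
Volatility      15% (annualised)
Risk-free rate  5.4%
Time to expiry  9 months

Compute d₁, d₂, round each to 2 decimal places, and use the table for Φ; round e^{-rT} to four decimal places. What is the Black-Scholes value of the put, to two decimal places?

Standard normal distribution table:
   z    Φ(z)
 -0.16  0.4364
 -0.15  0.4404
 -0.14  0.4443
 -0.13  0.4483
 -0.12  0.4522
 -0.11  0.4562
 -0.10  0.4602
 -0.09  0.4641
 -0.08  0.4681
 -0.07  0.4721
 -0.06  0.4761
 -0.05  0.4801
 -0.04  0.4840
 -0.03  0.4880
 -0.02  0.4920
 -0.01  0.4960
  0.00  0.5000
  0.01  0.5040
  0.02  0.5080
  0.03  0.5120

σ√T = 0.15 × 0.8660 = 0.1299
d₁ = [ln(175/181) + (0.054 + ½·0.15²)·0.75] / (σ√T) = (-0.0337 + 0.0489) / 0.1299 = 0.1172 ⇒ 0.12
d₂ = 0.1172 − 0.1299 = -0.0127 ⇒ -0.01
e^(−rT) = e^(−0.054·0.75) = 0.9603
P = 181·0.9603·N(0.01) − 175·N(-0.12) = 181·0.9603·0.5040 − 175·0.4522 = 87.6024 − 79.1350 = 8.4674

€8.47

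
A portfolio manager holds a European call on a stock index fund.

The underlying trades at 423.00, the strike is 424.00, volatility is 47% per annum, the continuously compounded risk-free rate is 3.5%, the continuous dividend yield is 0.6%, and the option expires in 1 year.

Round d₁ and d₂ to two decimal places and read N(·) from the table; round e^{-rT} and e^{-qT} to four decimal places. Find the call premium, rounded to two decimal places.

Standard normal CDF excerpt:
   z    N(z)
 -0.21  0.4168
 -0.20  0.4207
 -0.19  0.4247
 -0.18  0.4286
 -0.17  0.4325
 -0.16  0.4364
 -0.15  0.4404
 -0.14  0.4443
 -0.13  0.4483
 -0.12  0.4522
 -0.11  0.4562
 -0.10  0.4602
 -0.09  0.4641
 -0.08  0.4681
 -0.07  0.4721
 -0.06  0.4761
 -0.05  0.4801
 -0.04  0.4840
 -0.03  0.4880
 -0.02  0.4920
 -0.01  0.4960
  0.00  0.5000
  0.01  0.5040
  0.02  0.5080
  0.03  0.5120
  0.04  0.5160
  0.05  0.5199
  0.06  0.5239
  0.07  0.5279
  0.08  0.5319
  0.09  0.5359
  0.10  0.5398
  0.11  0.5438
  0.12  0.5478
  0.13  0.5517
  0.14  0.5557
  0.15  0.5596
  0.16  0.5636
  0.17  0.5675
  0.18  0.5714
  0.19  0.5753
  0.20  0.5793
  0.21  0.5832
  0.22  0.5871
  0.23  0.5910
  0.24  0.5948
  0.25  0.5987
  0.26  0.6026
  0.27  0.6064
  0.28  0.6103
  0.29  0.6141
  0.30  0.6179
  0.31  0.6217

82.73

σ√T = 0.47·√1 = 0.4700
d₁ = [ln(423/424) + (0.035 − 0.006 + 0.47²/2)·1] / 0.4700 = [-0.0024 + 0.1394] / 0.4700 = 0.2917 ⇒ 0.29
d₂ = d₁ − σ√T = 0.2917 − 0.4700 = -0.1783 ⇒ -0.18
e^(−qT) = e^(−0.006·1) = 0.9940;  e^(−rT) = e^(−0.035·1) = 0.9656
C = 423·0.9940·N(0.29) − 424·0.9656·N(-0.18) = 423·0.9940·0.6141 − 424·0.9656·0.4286 = 258.2057 − 175.4750 = 82.7307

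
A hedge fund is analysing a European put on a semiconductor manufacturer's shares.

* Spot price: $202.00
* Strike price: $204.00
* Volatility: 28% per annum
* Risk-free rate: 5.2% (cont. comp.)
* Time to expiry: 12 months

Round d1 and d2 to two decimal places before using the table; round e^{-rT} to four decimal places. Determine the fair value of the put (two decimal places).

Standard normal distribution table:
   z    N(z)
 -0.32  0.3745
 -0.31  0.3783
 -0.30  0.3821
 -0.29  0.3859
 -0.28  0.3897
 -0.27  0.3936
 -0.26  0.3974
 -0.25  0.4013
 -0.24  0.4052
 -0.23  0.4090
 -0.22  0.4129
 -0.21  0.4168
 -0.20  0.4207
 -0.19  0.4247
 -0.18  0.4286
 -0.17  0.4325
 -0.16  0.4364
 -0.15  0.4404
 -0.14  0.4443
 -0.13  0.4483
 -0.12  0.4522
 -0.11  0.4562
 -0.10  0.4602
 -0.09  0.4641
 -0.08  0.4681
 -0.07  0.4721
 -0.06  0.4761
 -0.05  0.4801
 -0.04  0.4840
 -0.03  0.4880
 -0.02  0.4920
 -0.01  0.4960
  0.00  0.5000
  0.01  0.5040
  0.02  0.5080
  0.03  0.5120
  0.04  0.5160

$18.10

σ√T = 0.28·√1 = 0.2800
ln(S/K) + (r + σ²/2)T = ln(202/204) + (0.052 + 0.28²/2)·1 = -0.0099 + 0.0912 = 0.0813
d₁ = 0.0813 / 0.2800 = 0.2905 → 0.29
d₂ = d₁ − σ√T = 0.2905 − 0.2800 = 0.0105 → 0.01
e^(−rT) = e^(−0.052·1) = 0.9493
N(−d₂) = N(-0.01) = 0.4960;  N(−d₁) = N(-0.29) = 0.3859
P = 204·0.9493·0.4960 − 202·0.3859 = 96.0540 − 77.9518 = 18.1022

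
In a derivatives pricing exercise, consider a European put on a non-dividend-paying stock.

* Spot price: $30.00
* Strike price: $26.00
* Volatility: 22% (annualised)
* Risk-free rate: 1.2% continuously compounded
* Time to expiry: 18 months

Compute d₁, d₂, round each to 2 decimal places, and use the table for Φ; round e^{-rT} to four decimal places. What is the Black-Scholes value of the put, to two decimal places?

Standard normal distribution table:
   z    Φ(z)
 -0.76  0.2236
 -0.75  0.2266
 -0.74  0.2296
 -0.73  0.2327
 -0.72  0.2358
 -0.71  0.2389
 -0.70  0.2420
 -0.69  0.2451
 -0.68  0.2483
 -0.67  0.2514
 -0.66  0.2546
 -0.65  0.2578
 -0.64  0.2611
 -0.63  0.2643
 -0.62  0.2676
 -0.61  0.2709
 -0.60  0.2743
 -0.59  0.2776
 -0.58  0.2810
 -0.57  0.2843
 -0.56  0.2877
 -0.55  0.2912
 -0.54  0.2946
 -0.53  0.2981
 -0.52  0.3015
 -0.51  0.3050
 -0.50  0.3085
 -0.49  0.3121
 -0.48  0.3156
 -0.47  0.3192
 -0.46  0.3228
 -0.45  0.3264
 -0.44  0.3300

σ√T = 0.22·√1.5 = 0.2694
d₁ = [ln(30/26) + (0.012 + 0.22²/2)·1.5] / 0.2694 = [0.1431 + 0.0543] / 0.2694 = 0.7326 which rounds to 0.73
d₂ = d₁ − σ√T = 0.7326 − 0.2694 = 0.4632 which rounds to 0.46
exp(−rT) = exp(−0.012·1.5) = 0.9822
P = 26·0.9822·N(-0.46) − 30·N(-0.73) = 26·0.9822·0.3228 − 30·0.2327 = 8.2434 − 6.9810 = 1.2624

$1.26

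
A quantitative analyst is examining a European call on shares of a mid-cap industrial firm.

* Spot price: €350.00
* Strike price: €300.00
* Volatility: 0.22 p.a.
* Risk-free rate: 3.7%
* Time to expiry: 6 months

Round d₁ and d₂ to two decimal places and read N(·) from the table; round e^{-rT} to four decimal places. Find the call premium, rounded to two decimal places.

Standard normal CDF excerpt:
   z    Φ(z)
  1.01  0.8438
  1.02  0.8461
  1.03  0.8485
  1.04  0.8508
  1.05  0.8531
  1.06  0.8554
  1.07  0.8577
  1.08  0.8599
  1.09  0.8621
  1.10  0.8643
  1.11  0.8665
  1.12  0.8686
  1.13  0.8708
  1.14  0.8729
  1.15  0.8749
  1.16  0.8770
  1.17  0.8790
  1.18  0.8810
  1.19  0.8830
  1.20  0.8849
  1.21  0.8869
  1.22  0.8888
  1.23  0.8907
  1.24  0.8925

σ√T = 0.22·√0.5 = 0.1556
d₁ = [ln(350/300) + (0.037 + 0.22²/2)·0.5] / 0.1556 = [0.1542 + 0.0306] / 0.1556 = 1.1876 ⇒ 1.19
d₂ = d₁ − σ√T = 1.1876 − 0.1556 = 1.0321 ⇒ 1.03
exp(−rT) = exp(−0.037·0.5) = 0.9817
C = 350·N(1.19) − 300·0.9817·N(1.03) = 350·0.8830 − 300·0.9817·0.8485 = 309.0500 − 249.8917 = 59.1583

€59.16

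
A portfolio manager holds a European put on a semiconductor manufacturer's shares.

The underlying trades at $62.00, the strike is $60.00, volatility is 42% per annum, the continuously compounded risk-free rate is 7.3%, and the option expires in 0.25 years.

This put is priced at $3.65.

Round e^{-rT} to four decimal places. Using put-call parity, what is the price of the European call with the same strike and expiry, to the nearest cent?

$6.74

e^(−rT) = e^(−0.073·0.25) = 0.9819
Put-call parity: C − P = S − K·e^(−rT) = 62 − 60·0.9819 = 62 − 58.9140 = 3.0860
C = P + (C − P) = 3.65 + (3.0860) = 6.7360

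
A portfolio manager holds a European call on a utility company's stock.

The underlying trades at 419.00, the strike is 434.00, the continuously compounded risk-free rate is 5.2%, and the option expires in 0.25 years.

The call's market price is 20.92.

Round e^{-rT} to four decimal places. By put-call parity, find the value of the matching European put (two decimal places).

30.32

e^(−rT) = e^(−0.052·0.25) = 0.9871
Put-call parity: C − P = S − K·e^(−rT) = 419 − 434·0.9871 = 419 − 428.4014 = -9.4014
P = C − (C − P) = 20.92 − (-9.4014) = 30.3214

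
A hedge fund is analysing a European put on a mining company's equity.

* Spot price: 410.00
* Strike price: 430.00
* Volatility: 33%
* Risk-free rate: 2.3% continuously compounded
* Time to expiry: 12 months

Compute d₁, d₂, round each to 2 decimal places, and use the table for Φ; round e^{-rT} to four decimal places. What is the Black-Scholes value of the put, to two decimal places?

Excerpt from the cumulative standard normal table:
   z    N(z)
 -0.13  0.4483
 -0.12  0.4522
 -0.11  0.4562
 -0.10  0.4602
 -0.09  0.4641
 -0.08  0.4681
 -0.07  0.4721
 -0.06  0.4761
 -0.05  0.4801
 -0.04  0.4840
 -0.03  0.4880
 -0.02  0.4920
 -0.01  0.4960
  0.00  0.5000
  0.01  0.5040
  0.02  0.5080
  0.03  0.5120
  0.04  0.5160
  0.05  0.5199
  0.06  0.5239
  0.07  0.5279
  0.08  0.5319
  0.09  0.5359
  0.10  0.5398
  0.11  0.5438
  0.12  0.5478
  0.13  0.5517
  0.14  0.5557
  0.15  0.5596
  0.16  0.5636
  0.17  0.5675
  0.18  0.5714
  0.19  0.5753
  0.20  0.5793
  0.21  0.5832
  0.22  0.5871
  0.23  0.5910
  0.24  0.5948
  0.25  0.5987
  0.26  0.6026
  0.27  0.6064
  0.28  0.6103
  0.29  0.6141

59.68

σ√T = 0.33·√1 = 0.3300
d₁ = [ln(410/430) + (0.023 + 0.33²/2)·1] / 0.3300 = [-0.0476 + 0.0775] / 0.3300 = 0.0904 → 0.09
d₂ = d₁ − σ√T = 0.0904 − 0.3300 = -0.2396 → -0.24
e^(−rT) = e^(−0.023·1) = 0.9773
P = 430·0.9773·N(0.24) − 410·N(-0.09) = 430·0.9773·0.5948 − 410·0.4641 = 249.9582 − 190.2810 = 59.6772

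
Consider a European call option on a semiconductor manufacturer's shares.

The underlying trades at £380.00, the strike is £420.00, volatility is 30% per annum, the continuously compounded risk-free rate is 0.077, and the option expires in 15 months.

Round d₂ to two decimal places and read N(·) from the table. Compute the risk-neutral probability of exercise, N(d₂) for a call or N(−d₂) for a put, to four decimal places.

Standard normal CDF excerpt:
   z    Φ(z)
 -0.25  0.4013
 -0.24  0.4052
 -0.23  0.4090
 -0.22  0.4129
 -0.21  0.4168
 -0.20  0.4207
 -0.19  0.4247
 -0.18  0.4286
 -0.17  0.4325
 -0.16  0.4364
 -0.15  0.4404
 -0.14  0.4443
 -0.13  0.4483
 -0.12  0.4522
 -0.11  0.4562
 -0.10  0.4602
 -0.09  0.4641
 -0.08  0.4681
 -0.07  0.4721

0.4286

T = 1.25;  σ√T = 0.3354
d₁ = [ln(380/420) + (0.077 + 0.3²/2)·1.25] / 0.3354 = [-0.1001 + 0.1525] / 0.3354 = 0.1563 ⇒ 0.16
d₂ = d₁ − σ√T = 0.1563 − 0.3354 = -0.1791 ⇒ -0.18
Pr(exercise) under Q = N(d₂) = 0.4286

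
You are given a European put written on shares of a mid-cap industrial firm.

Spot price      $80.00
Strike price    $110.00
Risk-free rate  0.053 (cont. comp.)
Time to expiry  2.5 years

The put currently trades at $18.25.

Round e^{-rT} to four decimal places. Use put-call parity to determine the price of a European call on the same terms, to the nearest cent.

exp(−rT) = exp(−0.053·2.5) = 0.8759
Put-call parity: C − P = S − K·e^(−rT) = 80 − 110·0.8759 = 80 − 96.3490 = -16.3490
C = P + (C − P) = 18.25 + (-16.3490) = 1.9010

$1.90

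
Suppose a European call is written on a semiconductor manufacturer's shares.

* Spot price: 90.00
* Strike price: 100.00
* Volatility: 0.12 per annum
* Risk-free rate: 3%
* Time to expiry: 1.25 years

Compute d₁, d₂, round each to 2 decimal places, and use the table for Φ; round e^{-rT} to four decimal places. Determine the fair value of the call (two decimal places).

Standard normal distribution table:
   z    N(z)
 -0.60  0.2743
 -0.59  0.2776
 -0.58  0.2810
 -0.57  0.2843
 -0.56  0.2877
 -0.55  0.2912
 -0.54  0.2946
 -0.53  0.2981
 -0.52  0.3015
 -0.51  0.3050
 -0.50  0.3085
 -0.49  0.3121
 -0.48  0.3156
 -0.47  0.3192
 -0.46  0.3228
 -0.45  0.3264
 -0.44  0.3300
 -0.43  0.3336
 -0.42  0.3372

σ√T = 0.12·√1.25 = 0.1342
d₁ = [ln(90/100) + (0.03 + 0.12²/2)·1.25] / 0.1342 = [-0.1054 + 0.0465] / 0.1342 = -0.4387 which rounds to -0.44
d₂ = d₁ − σ√T = -0.4387 − 0.1342 = -0.5729 which rounds to -0.57
exp(−rT) = exp(−0.03·1.25) = 0.9632
N(d₁) = N(-0.44) = 0.3300;  N(d₂) = N(-0.57) = 0.2843
C = 90·0.3300 − 100·0.9632·0.2843 = 29.7000 − 27.3838 = 2.3162

2.32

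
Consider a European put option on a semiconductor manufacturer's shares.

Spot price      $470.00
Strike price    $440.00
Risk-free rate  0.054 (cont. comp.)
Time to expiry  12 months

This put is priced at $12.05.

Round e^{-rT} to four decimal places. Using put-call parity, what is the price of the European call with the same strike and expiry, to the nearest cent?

$65.19

exp(−rT) = exp(−0.054·1) = 0.9474
Put-call parity: C − P = S − K·e^(−rT) = 470 − 440·0.9474 = 470 − 416.8560 = 53.1440
C = P + (C − P) = 12.05 + (53.1440) = 65.1940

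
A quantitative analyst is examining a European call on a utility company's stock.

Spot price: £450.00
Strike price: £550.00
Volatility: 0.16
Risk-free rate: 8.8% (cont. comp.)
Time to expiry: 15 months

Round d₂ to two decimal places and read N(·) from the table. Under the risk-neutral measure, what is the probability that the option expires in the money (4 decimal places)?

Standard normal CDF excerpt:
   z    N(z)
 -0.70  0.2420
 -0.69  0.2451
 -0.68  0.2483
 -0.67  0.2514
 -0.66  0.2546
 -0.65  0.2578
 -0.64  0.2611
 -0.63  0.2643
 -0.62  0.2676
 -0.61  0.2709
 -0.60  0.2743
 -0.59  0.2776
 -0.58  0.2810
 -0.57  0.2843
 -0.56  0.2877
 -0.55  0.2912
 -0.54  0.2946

T = 1.25;  σ√T = 0.1789
ln(S/K) + (r + σ²/2)T = ln(450/550) + (0.088 + 0.16²/2)·1.25 = -0.2007 + 0.1260 = -0.0747
d₁ = -0.0747 / 0.1789 = -0.4174 which rounds to -0.42
d₂ = d₁ − σ√T = -0.4174 − 0.1789 = -0.5963 which rounds to -0.60
Risk-neutral Pr[S_T > K] = N(d₂) = N(-0.60) = 0.2743

0.2743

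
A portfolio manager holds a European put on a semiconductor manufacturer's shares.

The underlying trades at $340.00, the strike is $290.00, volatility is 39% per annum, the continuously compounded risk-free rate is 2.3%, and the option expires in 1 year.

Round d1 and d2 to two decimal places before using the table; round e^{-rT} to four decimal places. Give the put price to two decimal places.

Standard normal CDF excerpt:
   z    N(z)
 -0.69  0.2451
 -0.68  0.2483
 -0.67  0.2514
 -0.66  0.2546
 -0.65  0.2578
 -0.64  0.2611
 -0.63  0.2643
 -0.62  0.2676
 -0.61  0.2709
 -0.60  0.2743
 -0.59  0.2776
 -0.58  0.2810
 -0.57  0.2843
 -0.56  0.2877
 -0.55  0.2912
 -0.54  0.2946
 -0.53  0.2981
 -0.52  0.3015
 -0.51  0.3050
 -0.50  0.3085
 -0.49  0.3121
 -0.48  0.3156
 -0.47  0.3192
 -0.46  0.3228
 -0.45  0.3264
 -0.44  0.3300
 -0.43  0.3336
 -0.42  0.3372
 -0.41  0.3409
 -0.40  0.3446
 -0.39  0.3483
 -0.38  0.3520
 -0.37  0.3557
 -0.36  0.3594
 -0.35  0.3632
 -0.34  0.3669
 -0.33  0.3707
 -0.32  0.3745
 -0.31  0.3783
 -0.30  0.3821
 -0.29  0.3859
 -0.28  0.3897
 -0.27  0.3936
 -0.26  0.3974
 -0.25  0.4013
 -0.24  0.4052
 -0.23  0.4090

$24.99

σ√T = 0.39 × 1.0000 = 0.3900
d₁ = [ln(340/290) + (0.023 + 0.39²/2)·1] / 0.3900 = [0.1591 + 0.0990] / 0.3900 = 0.6618 ⇒ 0.66
d₂ = d₁ − σ√T = 0.6618 − 0.3900 = 0.2718 ⇒ 0.27
e^(−rT) = e^(−0.023·1) = 0.9773
P = 290·0.9773·N(-0.27) − 340·N(-0.66) = 290·0.9773·0.3936 − 340·0.2546 = 111.5529 − 86.5640 = 24.9889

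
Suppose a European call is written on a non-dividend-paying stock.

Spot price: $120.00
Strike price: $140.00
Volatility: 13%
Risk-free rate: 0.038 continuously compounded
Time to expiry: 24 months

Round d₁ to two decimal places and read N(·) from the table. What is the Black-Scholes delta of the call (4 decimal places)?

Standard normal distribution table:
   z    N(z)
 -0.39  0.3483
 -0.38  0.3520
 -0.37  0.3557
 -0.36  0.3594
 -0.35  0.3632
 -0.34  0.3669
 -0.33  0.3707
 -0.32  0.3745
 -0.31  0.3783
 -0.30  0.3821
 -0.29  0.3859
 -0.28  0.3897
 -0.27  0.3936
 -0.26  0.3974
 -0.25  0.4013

0.3707

σ√T = 0.13·√2 = 0.1838
ln(S/K) + (r + σ²/2)T = ln(120/140) + (0.038 + 0.13²/2)·2 = -0.1542 + 0.0929 = -0.0613
d₁ = -0.0613 / 0.1838 = -0.3332 → -0.33
N(d₁) = N(-0.33) = 0.3707
Δ_call = N(d₁) = 0.3707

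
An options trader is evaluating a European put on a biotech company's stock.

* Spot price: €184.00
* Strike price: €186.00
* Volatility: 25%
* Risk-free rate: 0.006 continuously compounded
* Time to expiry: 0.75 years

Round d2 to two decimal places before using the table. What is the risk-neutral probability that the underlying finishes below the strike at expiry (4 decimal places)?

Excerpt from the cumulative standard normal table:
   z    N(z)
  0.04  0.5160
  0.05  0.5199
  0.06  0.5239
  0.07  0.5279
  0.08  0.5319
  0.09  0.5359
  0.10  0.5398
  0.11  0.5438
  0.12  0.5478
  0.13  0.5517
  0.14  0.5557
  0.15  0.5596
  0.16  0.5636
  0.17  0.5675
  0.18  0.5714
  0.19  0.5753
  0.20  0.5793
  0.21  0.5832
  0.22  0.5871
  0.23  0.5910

σ√T = 0.25 × 0.8660 = 0.2165
d₁ = [ln(184/186) + (0.006 + 0.25²/2)·0.75] / 0.2165 = [-0.0108 + 0.0279] / 0.2165 = 0.0791 which rounds to 0.08
d₂ = d₁ − σ√T = 0.0791 − 0.2165 = -0.1374 which rounds to -0.14
Pr(exercise) under Q = N(−d₂) = N(0.14) = 0.5557

0.5557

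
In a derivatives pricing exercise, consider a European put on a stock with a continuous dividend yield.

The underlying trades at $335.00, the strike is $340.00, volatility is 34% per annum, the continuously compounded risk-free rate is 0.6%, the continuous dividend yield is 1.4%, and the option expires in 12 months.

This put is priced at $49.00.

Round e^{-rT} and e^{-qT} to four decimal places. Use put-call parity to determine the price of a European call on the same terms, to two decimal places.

$41.38

exp(−qT) = exp(−0.014·1) = 0.9861;  exp(−rT) = exp(−0.006·1) = 0.9940
Put-call parity: C − P = S·e^(−qT) − K·e^(−rT) = 335·0.9861 − 340·0.9940 = 330.3435 − 337.9600 = -7.6165
C = P + (C − P) = 49.00 + (-7.6165) = 41.3835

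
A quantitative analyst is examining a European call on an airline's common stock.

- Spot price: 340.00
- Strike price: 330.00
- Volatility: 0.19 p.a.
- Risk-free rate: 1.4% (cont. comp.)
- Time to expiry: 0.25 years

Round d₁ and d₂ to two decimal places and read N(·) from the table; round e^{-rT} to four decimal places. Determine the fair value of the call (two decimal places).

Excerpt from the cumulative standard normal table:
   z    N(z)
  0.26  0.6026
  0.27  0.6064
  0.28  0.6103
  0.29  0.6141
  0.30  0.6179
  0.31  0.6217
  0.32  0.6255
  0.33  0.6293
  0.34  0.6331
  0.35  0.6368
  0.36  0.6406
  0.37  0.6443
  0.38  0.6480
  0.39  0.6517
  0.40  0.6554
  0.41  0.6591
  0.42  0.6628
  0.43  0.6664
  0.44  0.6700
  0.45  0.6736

19.64

T = 0.25;  σ√T = 0.0950
ln(S/K) + (r + σ²/2)T = ln(340/330) + (0.014 + 0.19²/2)·0.25 = 0.0299 + 0.0080 = 0.0379
d₁ = 0.0379 / 0.0950 = 0.3986 which rounds to 0.40
d₂ = d₁ − σ√T = 0.3986 − 0.0950 = 0.3036 which rounds to 0.30
exp(−rT) = exp(−0.014·0.25) = 0.9965
N(d₁) = N(0.40) = 0.6554;  N(d₂) = N(0.30) = 0.6179
C = 340·0.6554 − 330·0.9965·0.6179 = 222.8360 − 203.1933 = 19.6427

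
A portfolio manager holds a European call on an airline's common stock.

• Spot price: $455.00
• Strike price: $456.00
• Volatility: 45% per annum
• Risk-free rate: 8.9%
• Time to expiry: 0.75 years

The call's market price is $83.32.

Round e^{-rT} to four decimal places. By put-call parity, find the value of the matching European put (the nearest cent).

$54.86

e^(−rT) = e^(−0.089·0.75) = 0.9354
Put-call parity: C − P = S − K·e^(−rT) = 455 − 456·0.9354 = 455 − 426.5424 = 28.4576
P = C − (C − P) = 83.32 − (28.4576) = 54.8624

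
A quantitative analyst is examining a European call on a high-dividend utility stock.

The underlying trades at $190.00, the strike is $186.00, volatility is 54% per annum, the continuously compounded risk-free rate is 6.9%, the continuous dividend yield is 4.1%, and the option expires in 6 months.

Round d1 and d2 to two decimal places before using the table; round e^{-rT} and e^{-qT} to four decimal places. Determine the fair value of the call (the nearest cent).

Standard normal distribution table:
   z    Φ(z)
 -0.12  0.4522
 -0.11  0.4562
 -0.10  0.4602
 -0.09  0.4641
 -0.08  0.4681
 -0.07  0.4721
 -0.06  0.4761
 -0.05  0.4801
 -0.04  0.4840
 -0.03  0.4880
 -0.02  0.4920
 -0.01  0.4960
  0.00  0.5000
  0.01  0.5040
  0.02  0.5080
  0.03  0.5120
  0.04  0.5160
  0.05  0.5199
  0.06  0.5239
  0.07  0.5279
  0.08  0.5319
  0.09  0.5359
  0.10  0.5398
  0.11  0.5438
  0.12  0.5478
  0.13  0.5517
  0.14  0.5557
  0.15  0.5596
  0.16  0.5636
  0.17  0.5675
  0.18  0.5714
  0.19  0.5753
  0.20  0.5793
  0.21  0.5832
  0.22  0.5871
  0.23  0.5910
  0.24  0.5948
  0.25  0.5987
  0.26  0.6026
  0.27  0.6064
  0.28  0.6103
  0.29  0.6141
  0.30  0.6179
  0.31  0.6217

$30.91

σ√T = 0.54·√0.5 = 0.3818
d₁ = [ln(190/186) + (0.069 − 0.041 + ½·0.54²)·0.5] / (σ√T) = (0.0213 + 0.0869) / 0.3818 = 0.2833 ≈ 0.28
d₂ = 0.2833 − 0.3818 = -0.0985 ≈ -0.10
exp(−qT) = exp(−0.041·0.5) = 0.9797;  exp(−rT) = exp(−0.069·0.5) = 0.9661
N(d₁) = N(0.28) = 0.6103;  N(d₂) = N(-0.10) = 0.4602
C = 190·0.9797·0.6103 − 186·0.9661·0.4602 = 113.6031 − 82.6955 = 30.9076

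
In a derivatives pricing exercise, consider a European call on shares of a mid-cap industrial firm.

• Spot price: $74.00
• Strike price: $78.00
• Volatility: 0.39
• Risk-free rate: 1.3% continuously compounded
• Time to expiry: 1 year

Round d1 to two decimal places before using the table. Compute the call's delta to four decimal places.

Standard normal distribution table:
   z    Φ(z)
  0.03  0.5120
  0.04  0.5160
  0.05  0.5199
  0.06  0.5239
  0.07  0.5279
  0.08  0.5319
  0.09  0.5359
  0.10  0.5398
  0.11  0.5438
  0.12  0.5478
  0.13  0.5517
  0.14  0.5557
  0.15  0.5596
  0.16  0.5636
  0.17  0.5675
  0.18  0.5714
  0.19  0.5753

σ√T = 0.39·√1 = 0.3900
d₁ = [ln(74/78) + (0.013 + ½·0.39²)·1] / (σ√T) = (-0.0526 + 0.0891) / 0.3900 = 0.0933 ⇒ 0.09
N(d₁) = N(0.09) = 0.5359
Δ_call = N(d₁) = 0.5359

0.5359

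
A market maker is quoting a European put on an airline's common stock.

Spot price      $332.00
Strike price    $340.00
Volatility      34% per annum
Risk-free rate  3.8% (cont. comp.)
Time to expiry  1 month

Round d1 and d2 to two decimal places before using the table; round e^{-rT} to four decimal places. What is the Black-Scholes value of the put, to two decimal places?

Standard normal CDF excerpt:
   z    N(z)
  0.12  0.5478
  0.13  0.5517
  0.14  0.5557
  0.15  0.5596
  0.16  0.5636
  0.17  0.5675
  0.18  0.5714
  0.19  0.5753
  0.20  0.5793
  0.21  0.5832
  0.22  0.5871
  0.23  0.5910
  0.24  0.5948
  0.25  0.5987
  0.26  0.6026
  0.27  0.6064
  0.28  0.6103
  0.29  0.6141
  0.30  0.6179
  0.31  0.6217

σ√T = 0.34 × 0.2887 = 0.0981
ln(S/K) + (r + σ²/2)T = ln(332/340) + (0.038 + 0.34²/2)·0.08333 = -0.0238 + 0.0080 = -0.0158
d₁ = -0.0158 / 0.0981 = -0.1613 ≈ -0.16
d₂ = d₁ − σ√T = -0.1613 − 0.0981 = -0.2594 ≈ -0.26
e^(−rT) = e^(−0.038·0.08333) = 0.9968
P = 340·0.9968·N(0.26) − 332·N(0.16) = 340·0.9968·0.6026 − 332·0.5636 = 204.2284 − 187.1152 = 17.1132

$17.11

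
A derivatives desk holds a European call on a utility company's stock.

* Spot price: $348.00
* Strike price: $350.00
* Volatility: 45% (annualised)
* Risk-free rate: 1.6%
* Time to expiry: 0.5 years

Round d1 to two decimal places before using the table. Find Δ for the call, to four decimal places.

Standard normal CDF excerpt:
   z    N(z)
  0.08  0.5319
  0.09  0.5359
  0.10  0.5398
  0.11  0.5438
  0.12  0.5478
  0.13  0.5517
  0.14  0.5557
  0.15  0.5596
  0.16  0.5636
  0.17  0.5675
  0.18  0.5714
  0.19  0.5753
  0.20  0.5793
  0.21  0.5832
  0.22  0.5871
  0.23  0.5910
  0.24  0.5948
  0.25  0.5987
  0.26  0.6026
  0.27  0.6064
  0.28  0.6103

0.5675

σ√T = 0.45·√0.5 = 0.3182
d₁ = [ln(348/350) + (0.016 + 0.45²/2)·0.5] / 0.3182 = [-0.0057 + 0.0586] / 0.3182 = 0.1662 which rounds to 0.17
N(d₁) = N(0.17) = 0.5675
Δ_call = N(d₁) = 0.5675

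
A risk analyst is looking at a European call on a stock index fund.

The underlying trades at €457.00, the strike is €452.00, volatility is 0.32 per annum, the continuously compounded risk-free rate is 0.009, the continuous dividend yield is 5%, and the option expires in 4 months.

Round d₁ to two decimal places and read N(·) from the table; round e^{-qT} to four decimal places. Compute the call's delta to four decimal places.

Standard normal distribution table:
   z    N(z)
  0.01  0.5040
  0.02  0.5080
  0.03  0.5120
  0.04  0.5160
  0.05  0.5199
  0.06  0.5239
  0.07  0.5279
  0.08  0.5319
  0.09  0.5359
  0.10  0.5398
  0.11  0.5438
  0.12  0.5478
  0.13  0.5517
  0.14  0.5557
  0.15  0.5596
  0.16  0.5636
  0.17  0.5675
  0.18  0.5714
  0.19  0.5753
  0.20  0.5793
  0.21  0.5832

0.5231

T = 0.3333;  σ√T = 0.1848
ln(S/K) + (r − q + σ²/2)T = ln(457/452) + (0.009 − 0.05 + 0.32²/2)·0.3333 = 0.0110 + 0.0034 = 0.0144
d₁ = 0.0144 / 0.1848 = 0.0779 which rounds to 0.08
N(d₁) = N(0.08) = 0.5319
Δ_call = exp(−qT)·N(d₁) = 0.9835·0.5319 = 0.5231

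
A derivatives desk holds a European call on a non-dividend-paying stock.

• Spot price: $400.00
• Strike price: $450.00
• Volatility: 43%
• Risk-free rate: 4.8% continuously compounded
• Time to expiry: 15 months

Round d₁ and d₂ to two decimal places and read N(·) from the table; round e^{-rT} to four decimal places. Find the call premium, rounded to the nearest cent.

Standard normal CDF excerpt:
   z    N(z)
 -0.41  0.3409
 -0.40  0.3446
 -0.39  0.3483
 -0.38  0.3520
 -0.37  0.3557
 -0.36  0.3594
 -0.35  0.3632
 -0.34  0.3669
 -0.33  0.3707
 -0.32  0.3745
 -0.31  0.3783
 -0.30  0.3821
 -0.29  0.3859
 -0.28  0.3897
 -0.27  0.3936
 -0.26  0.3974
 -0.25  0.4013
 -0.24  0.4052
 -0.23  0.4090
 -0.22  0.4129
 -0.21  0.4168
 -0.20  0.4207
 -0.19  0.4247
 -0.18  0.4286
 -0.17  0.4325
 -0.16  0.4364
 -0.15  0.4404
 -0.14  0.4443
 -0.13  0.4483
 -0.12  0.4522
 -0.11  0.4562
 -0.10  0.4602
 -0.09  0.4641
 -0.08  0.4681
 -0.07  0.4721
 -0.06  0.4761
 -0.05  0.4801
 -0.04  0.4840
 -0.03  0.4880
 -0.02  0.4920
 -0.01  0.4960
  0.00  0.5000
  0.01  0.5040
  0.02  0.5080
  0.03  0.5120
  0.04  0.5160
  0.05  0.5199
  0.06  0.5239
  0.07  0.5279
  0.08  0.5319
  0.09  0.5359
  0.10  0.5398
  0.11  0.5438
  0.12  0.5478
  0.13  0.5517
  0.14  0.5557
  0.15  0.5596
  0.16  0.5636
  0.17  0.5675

T = 1.25;  σ√T = 0.4808
d₁ = [ln(400/450) + (0.048 + 0.43²/2)·1.25] / 0.4808 = [-0.1178 + 0.1756] / 0.4808 = 0.1202 ≈ 0.12
d₂ = d₁ − σ√T = 0.1202 − 0.4808 = -0.3606 ≈ -0.36
e^(−rT) = e^(−0.048·1.25) = 0.9418
C = 400·N(0.12) − 450·0.9418·N(-0.36) = 400·0.5478 − 450·0.9418·0.3594 = 219.1200 − 152.3173 = 66.8027

$66.80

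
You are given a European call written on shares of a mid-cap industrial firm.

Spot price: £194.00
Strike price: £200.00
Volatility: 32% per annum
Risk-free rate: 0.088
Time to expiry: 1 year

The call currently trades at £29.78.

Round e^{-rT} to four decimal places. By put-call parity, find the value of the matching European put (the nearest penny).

e^(−rT) = e^(−0.088·1) = 0.9158
Put-call parity: C − P = S − K·e^(−rT) = 194 − 200·0.9158 = 194 − 183.1600 = 10.8400
P = C − (C − P) = 29.78 − (10.8400) = 18.9400

£18.94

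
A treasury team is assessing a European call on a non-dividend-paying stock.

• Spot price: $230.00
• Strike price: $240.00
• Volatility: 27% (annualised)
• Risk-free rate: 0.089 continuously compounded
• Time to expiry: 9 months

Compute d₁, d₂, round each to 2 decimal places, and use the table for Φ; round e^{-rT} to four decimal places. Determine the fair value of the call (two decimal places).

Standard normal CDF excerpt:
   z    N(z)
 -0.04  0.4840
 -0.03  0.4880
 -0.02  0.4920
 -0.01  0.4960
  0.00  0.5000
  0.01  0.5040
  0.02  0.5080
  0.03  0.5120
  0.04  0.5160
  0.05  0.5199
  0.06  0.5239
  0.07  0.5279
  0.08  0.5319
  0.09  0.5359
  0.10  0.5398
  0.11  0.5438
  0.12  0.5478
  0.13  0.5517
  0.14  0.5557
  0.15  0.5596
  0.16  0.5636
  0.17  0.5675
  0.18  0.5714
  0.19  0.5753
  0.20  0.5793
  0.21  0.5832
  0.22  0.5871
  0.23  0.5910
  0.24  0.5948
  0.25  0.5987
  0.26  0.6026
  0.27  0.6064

$23.68

σ√T = 0.27·√0.75 = 0.2338
d₁ = [ln(230/240) + (0.089 + ½·0.27²)·0.75] / (σ√T) = (-0.0426 + 0.0941) / 0.2338 = 0.2204 ≈ 0.22
d₂ = 0.2204 − 0.2338 = -0.0135 ≈ -0.01
exp(−rT) = exp(−0.089·0.75) = 0.9354
N(d₁) = N(0.22) = 0.5871;  N(d₂) = N(-0.01) = 0.4960
C = 230·0.5871 − 240·0.9354·0.4960 = 135.0330 − 111.3500 = 23.6830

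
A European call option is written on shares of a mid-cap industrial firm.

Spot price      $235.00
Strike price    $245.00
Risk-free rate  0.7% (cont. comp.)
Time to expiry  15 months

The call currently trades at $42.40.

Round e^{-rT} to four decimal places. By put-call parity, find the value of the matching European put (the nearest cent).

e^(−rT) = e^(−0.007·1.25) = 0.9913
Put-call parity: C − P = S − K·e^(−rT) = 235 − 245·0.9913 = 235 − 242.8685 = -7.8685
P = C − (C − P) = 42.40 − (-7.8685) = 50.2685

$50.27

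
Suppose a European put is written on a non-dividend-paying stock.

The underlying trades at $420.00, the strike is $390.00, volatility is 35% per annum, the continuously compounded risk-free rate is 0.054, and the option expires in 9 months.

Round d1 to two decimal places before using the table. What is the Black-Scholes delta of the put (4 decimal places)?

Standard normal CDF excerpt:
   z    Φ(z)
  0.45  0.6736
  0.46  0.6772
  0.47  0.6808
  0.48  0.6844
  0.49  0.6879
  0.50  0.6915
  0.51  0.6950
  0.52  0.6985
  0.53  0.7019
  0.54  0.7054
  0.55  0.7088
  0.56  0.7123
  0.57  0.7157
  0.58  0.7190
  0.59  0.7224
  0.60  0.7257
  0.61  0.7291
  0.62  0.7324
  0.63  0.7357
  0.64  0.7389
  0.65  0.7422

-0.2981

T = 0.75;  σ√T = 0.3031
d₁ = [ln(420/390) + (0.054 + 0.35²/2)·0.75] / 0.3031 = [0.0741 + 0.0864] / 0.3031 = 0.5297 → 0.53
N(d₁) = N(0.53) = 0.7019
Δ_put = N(d₁) − 1 = 0.7019 − 1 = -0.2981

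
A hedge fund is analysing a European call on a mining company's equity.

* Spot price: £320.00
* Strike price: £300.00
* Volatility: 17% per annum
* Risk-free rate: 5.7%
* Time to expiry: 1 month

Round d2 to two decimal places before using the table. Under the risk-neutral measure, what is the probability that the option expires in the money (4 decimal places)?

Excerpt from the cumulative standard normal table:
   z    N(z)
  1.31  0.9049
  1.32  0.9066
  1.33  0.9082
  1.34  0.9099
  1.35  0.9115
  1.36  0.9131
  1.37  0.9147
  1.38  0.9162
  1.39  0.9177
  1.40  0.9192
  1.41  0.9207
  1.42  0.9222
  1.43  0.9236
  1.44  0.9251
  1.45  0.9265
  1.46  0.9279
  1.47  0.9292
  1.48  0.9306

σ√T = 0.17·√0.08333 = 0.0491
ln(S/K) + (r + σ²/2)T = ln(320/300) + (0.057 + 0.17²/2)·0.08333 = 0.0645 + 0.0060 = 0.0705
d₁ = 0.0705 / 0.0491 = 1.4364 ⇒ 1.44
d₂ = d₁ − σ√T = 1.4364 − 0.0491 = 1.3874 ⇒ 1.39
Pr(exercise) under Q = N(d₂) = 0.9177

0.9177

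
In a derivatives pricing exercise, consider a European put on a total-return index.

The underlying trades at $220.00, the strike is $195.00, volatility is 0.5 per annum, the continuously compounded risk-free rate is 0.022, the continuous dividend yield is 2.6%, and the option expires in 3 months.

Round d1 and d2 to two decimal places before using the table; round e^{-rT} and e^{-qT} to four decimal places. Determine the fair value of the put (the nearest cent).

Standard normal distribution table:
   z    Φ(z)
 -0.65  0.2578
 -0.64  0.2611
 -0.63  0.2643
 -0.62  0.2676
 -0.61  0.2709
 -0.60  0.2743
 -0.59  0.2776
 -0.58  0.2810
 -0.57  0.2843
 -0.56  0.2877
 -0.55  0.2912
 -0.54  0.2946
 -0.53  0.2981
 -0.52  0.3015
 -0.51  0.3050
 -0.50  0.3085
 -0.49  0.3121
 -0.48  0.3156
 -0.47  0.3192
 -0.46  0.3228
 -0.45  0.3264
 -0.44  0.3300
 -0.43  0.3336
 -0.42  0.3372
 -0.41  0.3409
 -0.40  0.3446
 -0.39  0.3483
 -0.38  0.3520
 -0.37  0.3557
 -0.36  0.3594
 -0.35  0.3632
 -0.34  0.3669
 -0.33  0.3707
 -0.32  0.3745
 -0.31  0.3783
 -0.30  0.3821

σ√T = 0.5 × 0.5000 = 0.2500
d₁ = [ln(220/195) + (0.022 − 0.026 + 0.5²/2)·0.25] / 0.2500 = [0.1206 + 0.0302] / 0.2500 = 0.6035 ⇒ 0.60
d₂ = d₁ − σ√T = 0.6035 − 0.2500 = 0.3535 ⇒ 0.35
e^(−qT) = e^(−0.026·0.25) = 0.9935;  e^(−rT) = e^(−0.022·0.25) = 0.9945
N(−d₂) = N(-0.35) = 0.3632;  N(−d₁) = N(-0.60) = 0.2743
P = 195·0.9945·0.3632 − 220·0.9935·0.2743 = 70.4345 − 59.9538 = 10.4807

$10.48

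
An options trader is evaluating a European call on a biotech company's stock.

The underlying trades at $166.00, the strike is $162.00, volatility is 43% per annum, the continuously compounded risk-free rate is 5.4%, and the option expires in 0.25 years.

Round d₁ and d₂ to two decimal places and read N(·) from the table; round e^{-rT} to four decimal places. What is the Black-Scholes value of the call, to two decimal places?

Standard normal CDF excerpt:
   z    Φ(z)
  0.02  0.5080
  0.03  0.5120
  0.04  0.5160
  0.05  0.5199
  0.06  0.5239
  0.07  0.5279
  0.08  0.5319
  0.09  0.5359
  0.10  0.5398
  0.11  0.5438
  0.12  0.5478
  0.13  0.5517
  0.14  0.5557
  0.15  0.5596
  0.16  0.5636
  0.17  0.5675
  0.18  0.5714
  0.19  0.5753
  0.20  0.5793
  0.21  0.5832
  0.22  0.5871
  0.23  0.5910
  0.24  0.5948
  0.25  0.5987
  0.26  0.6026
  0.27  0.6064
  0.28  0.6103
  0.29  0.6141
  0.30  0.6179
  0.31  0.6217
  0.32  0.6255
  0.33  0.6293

$16.94

σ√T = 0.43·√0.25 = 0.2150
ln(S/K) + (r + σ²/2)T = ln(166/162) + (0.054 + 0.43²/2)·0.25 = 0.0244 + 0.0366 = 0.0610
d₁ = 0.0610 / 0.2150 = 0.2837 ⇒ 0.28
d₂ = d₁ − σ√T = 0.2837 − 0.2150 = 0.0687 ⇒ 0.07
exp(−rT) = exp(−0.054·0.25) = 0.9866
C = 166·N(0.28) − 162·0.9866·N(0.07) = 166·0.6103 − 162·0.9866·0.5279 = 101.3098 − 84.3738 = 16.9360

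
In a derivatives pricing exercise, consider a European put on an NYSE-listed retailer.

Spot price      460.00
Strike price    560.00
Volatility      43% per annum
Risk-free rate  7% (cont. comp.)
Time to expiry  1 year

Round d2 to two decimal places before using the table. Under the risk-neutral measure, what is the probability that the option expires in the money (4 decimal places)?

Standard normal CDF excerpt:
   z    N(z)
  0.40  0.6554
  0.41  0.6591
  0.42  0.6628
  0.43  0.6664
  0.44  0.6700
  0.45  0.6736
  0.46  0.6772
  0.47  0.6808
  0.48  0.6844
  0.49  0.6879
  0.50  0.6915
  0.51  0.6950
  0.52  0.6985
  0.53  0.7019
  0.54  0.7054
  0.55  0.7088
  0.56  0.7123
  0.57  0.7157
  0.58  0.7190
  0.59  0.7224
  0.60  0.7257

0.6950

σ√T = 0.43·√1 = 0.4300
ln(S/K) + (r + σ²/2)T = ln(460/560) + (0.07 + 0.43²/2)·1 = -0.1967 + 0.1624 = -0.0343
d₁ = -0.0343 / 0.4300 = -0.0797 ⇒ -0.08
d₂ = d₁ − σ√T = -0.0797 − 0.4300 = -0.5097 ⇒ -0.51
Risk-neutral Pr[S_T < K] = N(−d₂) = N(0.51) = 0.6950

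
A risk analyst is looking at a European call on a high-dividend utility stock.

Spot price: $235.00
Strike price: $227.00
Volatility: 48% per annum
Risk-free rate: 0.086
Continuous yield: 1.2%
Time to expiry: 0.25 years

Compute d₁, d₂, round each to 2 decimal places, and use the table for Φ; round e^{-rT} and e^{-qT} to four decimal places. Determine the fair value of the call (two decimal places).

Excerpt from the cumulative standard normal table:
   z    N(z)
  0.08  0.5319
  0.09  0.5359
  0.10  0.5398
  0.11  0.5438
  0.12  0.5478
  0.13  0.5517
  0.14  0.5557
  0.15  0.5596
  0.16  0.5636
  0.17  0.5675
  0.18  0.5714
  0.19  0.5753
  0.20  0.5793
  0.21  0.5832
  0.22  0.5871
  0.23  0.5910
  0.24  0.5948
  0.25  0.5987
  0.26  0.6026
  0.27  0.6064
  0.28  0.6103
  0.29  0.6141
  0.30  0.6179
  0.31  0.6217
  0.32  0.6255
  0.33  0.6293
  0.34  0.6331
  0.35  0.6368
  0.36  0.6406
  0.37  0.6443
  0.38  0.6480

$28.41

T = 0.25;  σ√T = 0.2400
d₁ = [ln(235/227) + (0.086 − 0.012 + 0.48²/2)·0.25] / 0.2400 = [0.0346 + 0.0473] / 0.2400 = 0.3414 ⇒ 0.34
d₂ = d₁ − σ√T = 0.3414 − 0.2400 = 0.1014 ⇒ 0.10
exp(−qT) = exp(−0.012·0.25) = 0.9970;  exp(−rT) = exp(−0.086·0.25) = 0.9787
C = 235·0.9970·N(0.34) − 227·0.9787·N(0.10) = 235·0.9970·0.6331 − 227·0.9787·0.5398 = 148.3322 − 119.9246 = 28.4076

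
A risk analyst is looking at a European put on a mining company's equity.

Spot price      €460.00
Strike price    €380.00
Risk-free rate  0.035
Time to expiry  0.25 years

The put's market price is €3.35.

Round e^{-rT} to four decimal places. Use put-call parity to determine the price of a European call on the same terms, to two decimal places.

€86.66

e^(−rT) = e^(−0.035·0.25) = 0.9913
Put-call parity: C − P = S − K·e^(−rT) = 460 − 380·0.9913 = 460 − 376.6940 = 83.3060
C = P + (C − P) = 3.35 + (83.3060) = 86.6560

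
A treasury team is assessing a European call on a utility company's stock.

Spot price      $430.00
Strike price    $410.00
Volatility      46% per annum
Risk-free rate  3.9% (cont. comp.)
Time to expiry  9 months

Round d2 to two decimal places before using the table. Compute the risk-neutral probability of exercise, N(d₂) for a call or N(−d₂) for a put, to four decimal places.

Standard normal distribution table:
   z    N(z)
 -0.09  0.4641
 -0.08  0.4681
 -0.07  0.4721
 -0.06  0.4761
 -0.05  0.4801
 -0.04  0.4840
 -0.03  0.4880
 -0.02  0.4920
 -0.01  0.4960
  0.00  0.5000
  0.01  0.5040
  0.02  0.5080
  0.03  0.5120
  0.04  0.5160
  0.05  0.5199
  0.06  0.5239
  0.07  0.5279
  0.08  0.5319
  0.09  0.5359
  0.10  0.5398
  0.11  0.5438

σ√T = 0.46 × 0.8660 = 0.3984
d₁ = [ln(430/410) + (0.039 + ½·0.46²)·0.75] / (σ√T) = (0.0476 + 0.1086) / 0.3984 = 0.3922 ≈ 0.39
d₂ = 0.3922 − 0.3984 = -0.0062 ≈ -0.01
Risk-neutral Pr[S_T > K] = N(d₂) = N(-0.01) = 0.4960

0.4960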